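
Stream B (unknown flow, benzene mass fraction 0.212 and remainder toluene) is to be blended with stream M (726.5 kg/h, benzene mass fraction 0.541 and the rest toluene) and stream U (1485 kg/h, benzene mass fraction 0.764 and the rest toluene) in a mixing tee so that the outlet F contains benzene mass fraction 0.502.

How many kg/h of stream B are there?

Let B be the unknown flow. Total out = 2211.5 + B.
benzene balance: 1527.6 + 0.212·B = 0.502·(2211.5 + B)
(0.212 − 0.502)·B = 0.502×2211.5 − 1527.6 = -417.4
B = -417.4 / -0.290 = 1439.3 kg/h

1439 kg/h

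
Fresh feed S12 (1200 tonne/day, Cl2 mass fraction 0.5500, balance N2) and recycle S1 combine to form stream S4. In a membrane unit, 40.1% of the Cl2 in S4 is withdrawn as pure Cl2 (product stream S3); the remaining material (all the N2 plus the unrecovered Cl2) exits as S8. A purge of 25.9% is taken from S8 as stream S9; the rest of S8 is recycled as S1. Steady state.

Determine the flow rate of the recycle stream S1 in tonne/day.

N2 enters only via S12 and leaves only via the purge: 1200×0.450 = 0.259×(N2 in S8), and the membrane unit passes all N2, so N2 in S4 = N2 in S8 = 2084.9 tonne/day.
Cl2 in S4: m_A = 1200×0.550 + (1−0.259)·(1−0.401)·m_A, so m_A = 660/0.5561 = 1186.7 tonne/day.
S8 = (1−0.401)×1186.7 + 2084.9 = 2795.8 tonne/day.
Recycle S1 = (1−0.259)×2795.8 = 2071.7 tonne/day.

2072 tonne/day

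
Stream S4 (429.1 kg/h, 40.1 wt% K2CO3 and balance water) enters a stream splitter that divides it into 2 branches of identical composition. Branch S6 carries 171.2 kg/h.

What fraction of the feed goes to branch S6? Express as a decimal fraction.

0.399

Fraction to S6 = 171.2/429.1 = 0.3990.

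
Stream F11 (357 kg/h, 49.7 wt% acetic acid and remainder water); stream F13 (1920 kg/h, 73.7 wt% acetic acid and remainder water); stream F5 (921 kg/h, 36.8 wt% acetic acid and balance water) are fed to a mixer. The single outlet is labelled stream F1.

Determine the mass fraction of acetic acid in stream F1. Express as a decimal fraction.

Total flow out = 357 + 1920 + 921 = 3198 kg/h.
acetic acid in = 357×0.497 + 1920×0.737 + 921×0.368 = 1931.4 kg/h.
acetic acid mass fraction in F1 = 1931.4/3198 = 0.604.

0.604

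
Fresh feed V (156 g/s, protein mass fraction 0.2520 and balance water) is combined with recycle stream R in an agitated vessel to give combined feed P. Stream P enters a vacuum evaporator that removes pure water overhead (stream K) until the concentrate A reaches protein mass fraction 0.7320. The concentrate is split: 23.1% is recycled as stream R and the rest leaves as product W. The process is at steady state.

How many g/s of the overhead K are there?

102.3 g/s

Overall protein balance (none leaves overhead): protein in fresh feed = protein in product, i.e. 156×0.252 = (1−0.231)·A·0.732.
A = 39.312/(0.732×0.769) = 69.837 g/s.
Recycle R = 0.231×69.837 = 16.132 g/s.
Combined feed P = 156 + 16.132 = 172.13 g/s.
Overhead K = P − A = 172.13 − 69.837 = 102.3 g/s.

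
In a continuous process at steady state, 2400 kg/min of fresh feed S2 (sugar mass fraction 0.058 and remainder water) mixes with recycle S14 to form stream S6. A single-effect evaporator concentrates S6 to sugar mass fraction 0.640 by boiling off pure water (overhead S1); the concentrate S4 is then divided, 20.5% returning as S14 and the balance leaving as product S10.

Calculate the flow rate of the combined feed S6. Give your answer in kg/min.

Overall sugar balance (none leaves overhead): sugar in fresh feed = sugar in product, i.e. 2400×0.058 = (1−0.205)·S4·0.640.
S4 = 139.2/(0.640×0.795) = 273.58 kg/min.
Recycle S14 = 0.205×273.58 = 56.085 kg/min.
Combined feed S6 = 2400 + 56.085 = 2456.1 kg/min.

2456 kg/min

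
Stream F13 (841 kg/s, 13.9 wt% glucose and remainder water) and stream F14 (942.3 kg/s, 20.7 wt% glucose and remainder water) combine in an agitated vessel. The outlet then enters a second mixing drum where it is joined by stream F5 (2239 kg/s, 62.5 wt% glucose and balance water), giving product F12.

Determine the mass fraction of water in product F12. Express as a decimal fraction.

0.575

Overall, product flow = 4022.3 kg/s.
water in = 841×0.861 + 942.3×0.793 + 2239×0.375 = 2311 kg/s.
water fraction in F12 = 0.575.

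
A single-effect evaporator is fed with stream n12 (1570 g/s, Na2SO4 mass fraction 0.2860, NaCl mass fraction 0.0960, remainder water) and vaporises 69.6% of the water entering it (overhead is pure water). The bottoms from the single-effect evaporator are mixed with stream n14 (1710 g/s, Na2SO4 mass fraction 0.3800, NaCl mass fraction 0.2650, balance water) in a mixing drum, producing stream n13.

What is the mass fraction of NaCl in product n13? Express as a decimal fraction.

Vapour removed = 0.696×0.618×1570 = 675.3 g/s; concentrate = 894.7 g/s.
NaCl reaching the mixer = 150.72 (from concentrate) + 1710×0.265 = 603.87 g/s.
Product flow = 894.7 + 1710 = 2604.7 g/s; NaCl fraction = 0.2318.

0.2318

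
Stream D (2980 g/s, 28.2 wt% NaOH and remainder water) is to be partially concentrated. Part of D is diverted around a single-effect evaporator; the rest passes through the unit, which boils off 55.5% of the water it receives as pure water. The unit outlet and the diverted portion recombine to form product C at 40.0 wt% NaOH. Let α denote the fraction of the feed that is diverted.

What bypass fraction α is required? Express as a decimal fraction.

All 2980×0.282 = 840.36 g/s of NaOH reaches C, so C = 840.36/0.400 = 2100.9 g/s and vapour = 879.1 g/s.
The evaporator receives (1−α)·2980 of feed at 0.718 water and removes 0.555 of that water:
0.555×0.718×(1−α)×2980 = 879.1
(1−α) = 879.1/1187.5 = 0.7403;  α = 0.2597.

0.260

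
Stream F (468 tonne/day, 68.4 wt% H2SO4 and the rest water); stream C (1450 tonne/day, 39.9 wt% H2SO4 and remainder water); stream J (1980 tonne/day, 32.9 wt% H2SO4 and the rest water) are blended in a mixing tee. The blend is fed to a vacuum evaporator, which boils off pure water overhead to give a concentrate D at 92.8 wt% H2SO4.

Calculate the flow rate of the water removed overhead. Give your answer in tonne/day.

H2SO4 entering = 468×0.684 + 1450×0.399 + 1980×0.329 = 1550.1 tonne/day.
All H2SO4 reports to D, so D = 1550.1/0.928 = 1670.3 tonne/day.
Total feed = 3898 tonne/day; overhead = 3898 − 1670.3 = 2227.7 tonne/day.

2228 tonne/day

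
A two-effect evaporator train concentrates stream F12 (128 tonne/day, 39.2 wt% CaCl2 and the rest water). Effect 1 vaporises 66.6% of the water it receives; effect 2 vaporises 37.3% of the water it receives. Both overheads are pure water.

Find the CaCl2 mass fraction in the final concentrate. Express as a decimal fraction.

water in feed = 128×0.608 = 77.824 tonne/day.
After stage 1: water left = (1−0.666)×77.824 = 25.993; stream total = 76.169 tonne/day.
After stage 2: water left = (1−0.373)×25.993 = 16.298; final concentrate = 66.474 tonne/day.
CaCl2 fraction = 50.176/66.474 = 0.755.

0.755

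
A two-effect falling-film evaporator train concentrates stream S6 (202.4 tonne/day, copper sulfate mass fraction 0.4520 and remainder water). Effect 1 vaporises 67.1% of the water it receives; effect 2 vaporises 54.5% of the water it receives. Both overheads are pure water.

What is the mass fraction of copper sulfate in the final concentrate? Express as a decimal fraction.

water in feed = 202.4×0.548 = 110.92 tonne/day.
After stage 1: water left = (1−0.671)×110.92 = 36.491; stream total = 127.98 tonne/day.
After stage 2: water left = (1−0.545)×36.491 = 16.603; final concentrate = 108.09 tonne/day.
copper sulfate fraction = 91.485/108.09 = 0.8464.

0.8464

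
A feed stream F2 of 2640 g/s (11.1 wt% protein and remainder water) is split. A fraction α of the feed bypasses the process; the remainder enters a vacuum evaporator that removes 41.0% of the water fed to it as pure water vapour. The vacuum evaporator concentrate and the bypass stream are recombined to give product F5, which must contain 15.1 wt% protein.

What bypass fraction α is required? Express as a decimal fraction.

All 2640×0.111 = 293.04 g/s of protein reaches F5, so F5 = 293.04/0.151 = 1940.7 g/s and vapour = 699.34 g/s.
The evaporator receives (1−α)·2640 of feed at 0.889 water and removes 0.410 of that water:
0.410×0.889×(1−α)×2640 = 699.34
(1−α) = 699.34/962.25 = 0.7268;  α = 0.2732.

0.273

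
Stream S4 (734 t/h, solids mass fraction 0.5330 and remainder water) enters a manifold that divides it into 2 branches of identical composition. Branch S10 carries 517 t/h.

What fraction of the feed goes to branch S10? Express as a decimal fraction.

Fraction to S10 = 517/734 = 0.7044.

0.704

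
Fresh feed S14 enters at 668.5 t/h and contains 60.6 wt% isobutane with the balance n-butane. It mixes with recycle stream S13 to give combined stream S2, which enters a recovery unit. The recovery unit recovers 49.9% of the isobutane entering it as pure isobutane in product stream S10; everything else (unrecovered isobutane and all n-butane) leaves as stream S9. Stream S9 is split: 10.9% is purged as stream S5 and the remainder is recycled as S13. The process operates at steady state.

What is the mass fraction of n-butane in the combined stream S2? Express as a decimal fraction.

n-butane enters only via S14 and leaves only via the purge: 668.5×0.394 = 0.109×(n-butane in S9), and the recovery unit passes all n-butane, so n-butane in S2 = n-butane in S9 = 2416.4 t/h.
isobutane in S2: m_A = 668.5×0.606 + (1−0.109)·(1−0.499)·m_A, so m_A = 405.11/0.5536 = 731.76 t/h.
S2 = 731.76 + 2416.4 = 3148.2 t/h.
n-butane fraction in S2 = 2416.4/3148.2 = 0.768.

0.768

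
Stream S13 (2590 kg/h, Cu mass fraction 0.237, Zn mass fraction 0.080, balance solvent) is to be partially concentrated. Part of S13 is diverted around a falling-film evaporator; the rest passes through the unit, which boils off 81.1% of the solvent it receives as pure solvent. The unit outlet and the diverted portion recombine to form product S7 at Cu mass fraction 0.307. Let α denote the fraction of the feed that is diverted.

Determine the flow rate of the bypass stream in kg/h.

All 2590×0.237 = 613.83 kg/h of Cu reaches S7, so S7 = 613.83/0.307 = 1999.4 kg/h and vapour = 590.55 kg/h.
The evaporator receives (1−α)·2590 of feed at 0.683 solvent and removes 0.811 of that solvent:
0.811×0.683×(1−α)×2590 = 590.55
(1−α) = 590.55/1434.6 = 0.4116;  α = 0.5884.
Bypass flow = 0.5884×2590 = 1523.9 kg/h.

1524 kg/h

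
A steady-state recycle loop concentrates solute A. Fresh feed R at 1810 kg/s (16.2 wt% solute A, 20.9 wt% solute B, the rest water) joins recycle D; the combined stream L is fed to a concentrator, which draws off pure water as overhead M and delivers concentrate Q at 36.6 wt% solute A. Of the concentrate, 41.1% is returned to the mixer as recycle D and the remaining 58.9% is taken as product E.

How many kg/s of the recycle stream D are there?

Overall solute A balance (none leaves overhead): solute A in fresh feed = solute A in product, i.e. 1810×0.162 = (1−0.411)·Q·0.366.
Q = 293.22/(0.366×0.589) = 1360.2 kg/s.
Recycle D = 0.411×1360.2 = 559.04 kg/s.

559 kg/s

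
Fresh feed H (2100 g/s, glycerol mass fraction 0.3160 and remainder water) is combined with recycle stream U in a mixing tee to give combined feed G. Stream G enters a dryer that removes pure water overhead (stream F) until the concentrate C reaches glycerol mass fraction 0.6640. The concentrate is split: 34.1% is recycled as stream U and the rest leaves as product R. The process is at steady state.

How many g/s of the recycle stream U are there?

517.1 g/s

Overall glycerol balance (none leaves overhead): glycerol in fresh feed = glycerol in product, i.e. 2100×0.316 = (1−0.341)·C·0.664.
C = 663.6/(0.664×0.659) = 1516.5 g/s.
Recycle U = 0.341×1516.5 = 517.14 g/s.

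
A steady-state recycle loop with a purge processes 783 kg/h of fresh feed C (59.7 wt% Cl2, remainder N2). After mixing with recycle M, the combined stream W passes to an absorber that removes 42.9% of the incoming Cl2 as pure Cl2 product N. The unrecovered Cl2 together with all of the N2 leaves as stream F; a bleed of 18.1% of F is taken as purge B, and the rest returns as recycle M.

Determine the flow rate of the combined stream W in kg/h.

N2 enters only via C and leaves only via the purge: 783×0.403 = 0.181×(N2 in F), and the absorber passes all N2, so N2 in W = N2 in F = 1743.4 kg/h.
Cl2 in W: m_A = 783×0.597 + (1−0.181)·(1−0.429)·m_A, so m_A = 467.45/0.5324 = 878.09 kg/h.
W = 878.09 + 1743.4 = 2621.5 kg/h.

2621 kg/h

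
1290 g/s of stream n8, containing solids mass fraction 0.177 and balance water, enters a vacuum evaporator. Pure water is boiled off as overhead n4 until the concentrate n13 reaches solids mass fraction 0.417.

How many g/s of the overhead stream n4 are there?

solids is conserved: 1290×0.177 = 228.33 g/s all reports to the concentrate.
Concentrate = 228.33/(target fraction) = 547.55 g/s.
Overhead = 1290 − 547.55 = 742.45 g/s.

742.4 g/s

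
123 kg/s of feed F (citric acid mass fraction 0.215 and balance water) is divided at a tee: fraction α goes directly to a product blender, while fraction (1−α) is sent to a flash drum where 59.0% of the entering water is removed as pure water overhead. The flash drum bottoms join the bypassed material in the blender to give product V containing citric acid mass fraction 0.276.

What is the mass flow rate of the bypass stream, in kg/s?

All 123×0.215 = 26.445 kg/s of citric acid reaches V, so V = 26.445/0.276 = 95.815 kg/s and vapour = 27.185 kg/s.
The evaporator receives (1−α)·123 of feed at 0.785 water and removes 0.590 of that water:
0.590×0.785×(1−α)×123 = 27.185
(1−α) = 27.185/56.967 = 0.4772;  α = 0.5228.
Bypass flow = 0.5228×123 = 64.305 kg/s.

64.3 kg/s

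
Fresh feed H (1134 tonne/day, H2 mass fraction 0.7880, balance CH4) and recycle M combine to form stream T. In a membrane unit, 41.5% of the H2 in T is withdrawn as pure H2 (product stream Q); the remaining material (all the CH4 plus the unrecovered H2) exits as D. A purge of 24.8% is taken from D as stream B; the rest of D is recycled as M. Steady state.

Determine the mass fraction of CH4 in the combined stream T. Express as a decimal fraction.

0.3779

CH4 enters only via H and leaves only via the purge: 1134×0.212 = 0.248×(CH4 in D), and the membrane unit passes all CH4, so CH4 in T = CH4 in D = 969.39 tonne/day.
H2 in T: m_A = 1134×0.788 + (1−0.248)·(1−0.415)·m_A, so m_A = 893.59/0.5601 = 1595.5 tonne/day.
T = 1595.5 + 969.39 = 2564.9 tonne/day.
CH4 fraction in T = 969.39/2564.9 = 0.3779.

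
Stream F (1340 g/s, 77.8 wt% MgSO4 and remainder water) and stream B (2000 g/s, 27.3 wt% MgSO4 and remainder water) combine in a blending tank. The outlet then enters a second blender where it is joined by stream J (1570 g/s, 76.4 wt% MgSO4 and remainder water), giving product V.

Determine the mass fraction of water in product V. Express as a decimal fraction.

Overall, product flow = 4910 g/s.
water in = 1340×0.222 + 2000×0.727 + 1570×0.236 = 2122 g/s.
water fraction in V = 0.432.

0.432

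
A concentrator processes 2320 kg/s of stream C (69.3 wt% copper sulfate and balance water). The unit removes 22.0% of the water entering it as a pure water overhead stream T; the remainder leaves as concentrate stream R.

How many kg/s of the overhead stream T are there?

water entering = 2320×0.307 = 712.24 kg/s; overhead removed = 0.220×712.24 = 156.69 kg/s.

156.7 kg/s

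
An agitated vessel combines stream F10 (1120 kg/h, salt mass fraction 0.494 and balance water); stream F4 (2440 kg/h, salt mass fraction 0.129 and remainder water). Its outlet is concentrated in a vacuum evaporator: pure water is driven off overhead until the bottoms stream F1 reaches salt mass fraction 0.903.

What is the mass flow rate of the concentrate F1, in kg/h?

961.3 kg/h

salt entering = 1120×0.494 + 2440×0.129 = 868.04 kg/h.
All salt reports to F1, so F1 = 868.04/0.903 = 961.28 kg/h.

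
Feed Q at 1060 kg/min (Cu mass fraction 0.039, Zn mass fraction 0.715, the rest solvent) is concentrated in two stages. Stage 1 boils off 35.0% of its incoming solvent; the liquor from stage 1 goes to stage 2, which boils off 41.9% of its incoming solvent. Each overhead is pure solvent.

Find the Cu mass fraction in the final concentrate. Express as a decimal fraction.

0.046

solvent in feed = 1060×0.246 = 260.76 kg/min.
After stage 1: solvent left = (1−0.350)×260.76 = 169.49; stream total = 968.73 kg/min.
After stage 2: solvent left = (1−0.419)×169.49 = 98.476; final concentrate = 897.72 kg/min.
Cu fraction = 41.34/897.72 = 0.046.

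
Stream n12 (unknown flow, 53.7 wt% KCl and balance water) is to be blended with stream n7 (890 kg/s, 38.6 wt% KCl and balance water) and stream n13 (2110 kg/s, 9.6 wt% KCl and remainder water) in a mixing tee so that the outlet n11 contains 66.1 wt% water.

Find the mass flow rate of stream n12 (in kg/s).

2378 kg/s

Let n12 be the unknown flow. Total out = 3000 + n12.
water balance: 2453.9 + 0.463·n12 = 0.661·(3000 + n12)
(0.463 − 0.661)·n12 = 0.661×3000 − 2453.9 = -470.9
n12 = -470.9 / -0.198 = 2378.3 kg/s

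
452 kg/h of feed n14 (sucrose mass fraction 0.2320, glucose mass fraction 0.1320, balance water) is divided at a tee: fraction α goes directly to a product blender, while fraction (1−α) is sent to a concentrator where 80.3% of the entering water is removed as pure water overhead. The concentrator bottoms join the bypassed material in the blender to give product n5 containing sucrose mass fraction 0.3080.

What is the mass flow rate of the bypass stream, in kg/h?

233.6 kg/h

All 452×0.232 = 104.86 kg/h of sucrose reaches n5, so n5 = 104.86/0.308 = 340.47 kg/h and vapour = 111.53 kg/h.
The evaporator receives (1−α)·452 of feed at 0.636 water and removes 0.803 of that water:
0.803×0.636×(1−α)×452 = 111.53
(1−α) = 111.53/230.84 = 0.4832;  α = 0.5168.
Bypass flow = 0.5168×452 = 233.61 kg/h.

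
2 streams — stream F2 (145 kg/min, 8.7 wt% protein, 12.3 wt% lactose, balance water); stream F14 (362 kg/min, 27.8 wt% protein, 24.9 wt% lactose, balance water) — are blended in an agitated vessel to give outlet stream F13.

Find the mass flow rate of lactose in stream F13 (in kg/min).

108 kg/min

lactose out = lactose in = 145×0.123 + 362×0.249 = 107.97 kg/min.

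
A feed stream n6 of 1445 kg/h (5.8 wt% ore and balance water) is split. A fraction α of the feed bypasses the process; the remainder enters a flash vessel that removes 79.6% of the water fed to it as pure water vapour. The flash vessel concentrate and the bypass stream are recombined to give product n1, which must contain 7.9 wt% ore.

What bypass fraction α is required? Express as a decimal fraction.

All 1445×0.058 = 83.81 kg/h of ore reaches n1, so n1 = 83.81/0.079 = 1060.9 kg/h and vapour = 384.11 kg/h.
The evaporator receives (1−α)·1445 of feed at 0.942 water and removes 0.796 of that water:
0.796×0.942×(1−α)×1445 = 384.11
(1−α) = 384.11/1083.5 = 0.3545;  α = 0.6455.

0.645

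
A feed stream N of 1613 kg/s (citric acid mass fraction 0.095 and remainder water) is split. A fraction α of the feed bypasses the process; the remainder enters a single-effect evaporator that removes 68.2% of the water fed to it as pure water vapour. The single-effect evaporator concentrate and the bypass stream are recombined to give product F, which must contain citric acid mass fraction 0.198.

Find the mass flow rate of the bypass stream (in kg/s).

All 1613×0.095 = 153.24 kg/s of citric acid reaches F, so F = 153.24/0.198 = 773.91 kg/s and vapour = 839.09 kg/s.
The evaporator receives (1−α)·1613 of feed at 0.905 water and removes 0.682 of that water:
0.682×0.905×(1−α)×1613 = 839.09
(1−α) = 839.09/995.56 = 0.8428;  α = 0.1572.
Bypass flow = 0.1572×1613 = 253.52 kg/s.

253.5 kg/s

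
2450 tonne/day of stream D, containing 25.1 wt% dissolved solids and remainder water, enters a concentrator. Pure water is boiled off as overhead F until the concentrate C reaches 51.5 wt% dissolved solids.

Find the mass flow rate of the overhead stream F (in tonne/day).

dissolved solids is conserved: 2450×0.251 = 614.95 tonne/day all reports to the concentrate.
Concentrate = 614.95/(target fraction) = 1194.1 tonne/day.
Overhead = 2450 − 1194.1 = 1255.9 tonne/day.

1256 tonne/day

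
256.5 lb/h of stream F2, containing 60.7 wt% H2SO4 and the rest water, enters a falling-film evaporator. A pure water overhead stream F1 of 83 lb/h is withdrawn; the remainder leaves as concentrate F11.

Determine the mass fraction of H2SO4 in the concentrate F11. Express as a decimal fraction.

0.8974

H2SO4 is not removed: 256.5×0.607 = 155.7 lb/h of H2SO4 enters F11.
Concentrate = 256.5 − 83 = 173.5 lb/h.
Mass fraction = 155.7/173.5 = 0.8974.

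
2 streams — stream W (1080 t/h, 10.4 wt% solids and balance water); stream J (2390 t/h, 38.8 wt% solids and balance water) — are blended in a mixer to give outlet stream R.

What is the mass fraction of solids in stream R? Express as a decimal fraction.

Total flow out = 1080 + 2390 = 3470 t/h.
solids in = 1080×0.104 + 2390×0.388 = 1039.6 t/h.
solids mass fraction in R = 1039.6/3470 = 0.300.

0.300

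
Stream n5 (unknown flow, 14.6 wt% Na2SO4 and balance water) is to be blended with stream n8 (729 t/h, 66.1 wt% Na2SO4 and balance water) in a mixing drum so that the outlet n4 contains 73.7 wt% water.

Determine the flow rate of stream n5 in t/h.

Let n5 be the unknown flow. Total out = 729 + n5.
water balance: 247.13 + 0.854·n5 = 0.737·(729 + n5)
(0.854 − 0.737)·n5 = 0.737×729 − 247.13 = 290.14
n5 = 290.14 / 0.117 = 2479.8 t/h

2480 t/h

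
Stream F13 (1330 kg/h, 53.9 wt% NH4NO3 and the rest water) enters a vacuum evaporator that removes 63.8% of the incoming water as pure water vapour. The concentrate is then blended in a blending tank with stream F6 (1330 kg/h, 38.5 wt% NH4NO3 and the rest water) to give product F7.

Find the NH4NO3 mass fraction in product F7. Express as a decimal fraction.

0.5417

Vapour removed = 0.638×0.461×1330 = 391.18 kg/h; concentrate = 938.82 kg/h.
NH4NO3 reaching the mixer = 716.87 (from concentrate) + 1330×0.385 = 1228.9 kg/h.
Product flow = 938.82 + 1330 = 2268.8 kg/h; NH4NO3 fraction = 0.5417.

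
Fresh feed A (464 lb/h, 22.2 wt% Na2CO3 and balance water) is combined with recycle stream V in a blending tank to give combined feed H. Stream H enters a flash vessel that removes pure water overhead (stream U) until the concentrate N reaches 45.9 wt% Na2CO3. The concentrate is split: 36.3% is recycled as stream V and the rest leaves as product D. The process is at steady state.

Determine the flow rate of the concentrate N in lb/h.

352.3 lb/h

Overall Na2CO3 balance (none leaves overhead): Na2CO3 in fresh feed = Na2CO3 in product, i.e. 464×0.222 = (1−0.363)·N·0.459.
N = 103.01/(0.459×0.637) = 352.31 lb/h.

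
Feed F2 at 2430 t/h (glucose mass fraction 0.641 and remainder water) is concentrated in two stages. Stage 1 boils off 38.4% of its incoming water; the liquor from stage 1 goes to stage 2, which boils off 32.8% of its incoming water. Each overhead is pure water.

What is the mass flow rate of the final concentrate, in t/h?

1919 t/h

water in feed = 2430×0.359 = 872.37 t/h.
After stage 1: water left = (1−0.384)×872.37 = 537.38; stream total = 2095 t/h.
After stage 2: water left = (1−0.328)×537.38 = 361.12; final concentrate = 1918.7 t/h.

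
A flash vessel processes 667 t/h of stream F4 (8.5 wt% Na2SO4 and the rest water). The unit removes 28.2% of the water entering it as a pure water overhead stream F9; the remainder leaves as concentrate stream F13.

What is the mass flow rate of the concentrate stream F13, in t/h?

water entering = 667×0.915 = 610.31 t/h; overhead removed = 0.282×610.31 = 172.11 t/h.
Concentrate = 667 − 172.11 = 494.89 t/h.

494.9 t/h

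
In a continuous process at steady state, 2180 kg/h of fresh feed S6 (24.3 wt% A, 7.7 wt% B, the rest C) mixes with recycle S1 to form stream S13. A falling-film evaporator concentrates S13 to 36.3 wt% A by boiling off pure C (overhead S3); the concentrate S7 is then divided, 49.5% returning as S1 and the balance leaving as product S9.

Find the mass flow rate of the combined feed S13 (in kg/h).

3610 kg/h

Overall A balance (none leaves overhead): A in fresh feed = A in product, i.e. 2180×0.243 = (1−0.495)·S7·0.363.
S7 = 529.74/(0.363×0.505) = 2889.8 kg/h.
Recycle S1 = 0.495×2889.8 = 1430.4 kg/h.
Combined feed S13 = 2180 + 1430.4 = 3610.4 kg/h.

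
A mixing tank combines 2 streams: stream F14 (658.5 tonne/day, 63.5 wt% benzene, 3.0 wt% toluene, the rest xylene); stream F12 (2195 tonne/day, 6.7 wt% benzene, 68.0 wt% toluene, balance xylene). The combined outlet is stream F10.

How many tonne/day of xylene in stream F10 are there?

775.9 tonne/day

xylene out = xylene in = 658.5×0.335 + 2195×0.253 = 775.93 tonne/day.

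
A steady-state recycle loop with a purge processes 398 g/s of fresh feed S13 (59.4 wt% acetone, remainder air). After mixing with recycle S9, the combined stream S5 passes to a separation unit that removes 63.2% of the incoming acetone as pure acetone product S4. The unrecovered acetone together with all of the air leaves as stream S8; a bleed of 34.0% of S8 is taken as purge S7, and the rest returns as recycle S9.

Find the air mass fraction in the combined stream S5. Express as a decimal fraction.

0.6035

air enters only via S13 and leaves only via the purge: 398×0.406 = 0.340×(air in S8), and the separation unit passes all air, so air in S5 = air in S8 = 475.26 g/s.
acetone in S5: m_A = 398×0.594 + (1−0.340)·(1−0.632)·m_A, so m_A = 236.41/0.7571 = 312.25 g/s.
S5 = 312.25 + 475.26 = 787.51 g/s.
air fraction in S5 = 475.26/787.51 = 0.6035.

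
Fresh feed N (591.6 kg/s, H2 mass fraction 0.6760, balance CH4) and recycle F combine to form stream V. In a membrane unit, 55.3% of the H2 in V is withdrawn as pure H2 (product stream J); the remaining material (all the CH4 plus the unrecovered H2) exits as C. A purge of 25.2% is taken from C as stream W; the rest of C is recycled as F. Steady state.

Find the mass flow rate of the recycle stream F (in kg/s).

CH4 enters only via N and leaves only via the purge: 591.6×0.324 = 0.252×(CH4 in C), and the membrane unit passes all CH4, so CH4 in V = CH4 in C = 760.63 kg/s.
H2 in V: m_A = 591.6×0.676 + (1−0.252)·(1−0.553)·m_A, so m_A = 399.92/0.6656 = 600.8 kg/s.
C = (1−0.553)×600.8 + 760.63 = 1029.2 kg/s.
Recycle F = (1−0.252)×1029.2 = 769.83 kg/s.

769.8 kg/s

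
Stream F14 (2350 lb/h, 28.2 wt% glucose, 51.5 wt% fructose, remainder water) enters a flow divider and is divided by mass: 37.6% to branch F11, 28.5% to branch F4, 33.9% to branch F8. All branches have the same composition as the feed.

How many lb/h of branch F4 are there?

Branch F4 flow = 0.285×2350 = 669.75 lb/h.

669.7 lb/h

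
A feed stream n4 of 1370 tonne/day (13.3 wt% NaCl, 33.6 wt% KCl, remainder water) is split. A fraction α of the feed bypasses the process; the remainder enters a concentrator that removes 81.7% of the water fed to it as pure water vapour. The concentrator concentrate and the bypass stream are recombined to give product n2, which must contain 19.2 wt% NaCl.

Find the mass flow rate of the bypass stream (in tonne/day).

399.6 tonne/day

All 1370×0.133 = 182.21 tonne/day of NaCl reaches n2, so n2 = 182.21/0.192 = 949.01 tonne/day and vapour = 420.99 tonne/day.
The evaporator receives (1−α)·1370 of feed at 0.531 water and removes 0.817 of that water:
0.817×0.531×(1−α)×1370 = 420.99
(1−α) = 420.99/594.34 = 0.7083;  α = 0.2917.
Bypass flow = 0.2917×1370 = 399.59 tonne/day.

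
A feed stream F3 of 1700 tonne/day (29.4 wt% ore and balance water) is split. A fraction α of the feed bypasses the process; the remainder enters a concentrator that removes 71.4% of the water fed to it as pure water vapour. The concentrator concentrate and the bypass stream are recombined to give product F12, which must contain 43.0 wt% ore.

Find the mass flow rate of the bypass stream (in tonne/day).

All 1700×0.294 = 499.8 tonne/day of ore reaches F12, so F12 = 499.8/0.430 = 1162.3 tonne/day and vapour = 537.67 tonne/day.
The evaporator receives (1−α)·1700 of feed at 0.706 water and removes 0.714 of that water:
0.714×0.706×(1−α)×1700 = 537.67
(1−α) = 537.67/856.94 = 0.6274;  α = 0.3726.
Bypass flow = 0.3726×1700 = 633.36 tonne/day.

633.4 tonne/day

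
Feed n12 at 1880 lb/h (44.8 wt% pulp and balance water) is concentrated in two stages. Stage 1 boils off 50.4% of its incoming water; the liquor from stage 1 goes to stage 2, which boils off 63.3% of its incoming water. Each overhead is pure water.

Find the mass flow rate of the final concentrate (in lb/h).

1031 lb/h

water in feed = 1880×0.552 = 1037.8 lb/h.
After stage 1: water left = (1−0.504)×1037.8 = 514.73; stream total = 1357 lb/h.
After stage 2: water left = (1−0.633)×514.73 = 188.91; final concentrate = 1031.1 lb/h.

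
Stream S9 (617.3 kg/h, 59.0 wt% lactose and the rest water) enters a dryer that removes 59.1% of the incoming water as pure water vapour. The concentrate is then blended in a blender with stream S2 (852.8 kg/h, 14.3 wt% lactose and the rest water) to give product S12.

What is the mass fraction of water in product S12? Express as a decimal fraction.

0.632

Vapour removed = 0.591×0.410×617.3 = 149.58 kg/h; concentrate = 467.72 kg/h.
water reaching the mixer = 103.52 (from concentrate) + 852.8×0.857 = 834.36 kg/h.
Product flow = 467.72 + 852.8 = 1320.5 kg/h; water fraction = 0.632.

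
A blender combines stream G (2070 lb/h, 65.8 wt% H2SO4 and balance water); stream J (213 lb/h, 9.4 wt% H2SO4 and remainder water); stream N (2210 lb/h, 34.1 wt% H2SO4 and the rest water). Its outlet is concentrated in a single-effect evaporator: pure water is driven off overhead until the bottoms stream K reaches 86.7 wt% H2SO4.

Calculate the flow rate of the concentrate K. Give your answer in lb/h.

2463 lb/h

H2SO4 entering = 2070×0.658 + 213×0.094 + 2210×0.341 = 2135.7 lb/h.
All H2SO4 reports to K, so K = 2135.7/0.867 = 2463.3 lb/h.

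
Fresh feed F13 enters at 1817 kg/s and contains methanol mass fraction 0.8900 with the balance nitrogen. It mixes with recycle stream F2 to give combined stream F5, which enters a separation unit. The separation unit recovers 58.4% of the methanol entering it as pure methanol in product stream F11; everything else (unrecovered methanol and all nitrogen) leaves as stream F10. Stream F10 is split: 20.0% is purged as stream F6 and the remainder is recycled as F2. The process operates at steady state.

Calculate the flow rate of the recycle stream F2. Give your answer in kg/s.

1606 kg/s

nitrogen enters only via F13 and leaves only via the purge: 1817×0.110 = 0.200×(nitrogen in F10), and the separation unit passes all nitrogen, so nitrogen in F5 = nitrogen in F10 = 999.35 kg/s.
methanol in F5: m_A = 1817×0.890 + (1−0.200)·(1−0.584)·m_A, so m_A = 1617.1/0.6672 = 2423.8 kg/s.
F10 = (1−0.584)×2423.8 + 999.35 = 2007.6 kg/s.
Recycle F2 = (1−0.200)×2007.6 = 1606.1 kg/s.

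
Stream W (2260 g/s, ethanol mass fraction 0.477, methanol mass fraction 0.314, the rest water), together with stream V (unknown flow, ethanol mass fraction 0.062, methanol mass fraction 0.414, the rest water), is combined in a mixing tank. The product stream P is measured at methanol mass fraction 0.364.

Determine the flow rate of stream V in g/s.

2260 g/s

Let V be the unknown flow. Total out = 2260 + V.
methanol balance: 709.64 + 0.414·V = 0.364·(2260 + V)
(0.414 − 0.364)·V = 0.364×2260 − 709.64 = 113
V = 113 / 0.050 = 2260 g/s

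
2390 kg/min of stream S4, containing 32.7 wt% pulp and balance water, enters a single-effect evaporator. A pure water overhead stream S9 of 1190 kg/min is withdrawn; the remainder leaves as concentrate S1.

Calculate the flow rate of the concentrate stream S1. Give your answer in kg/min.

1200 kg/min

Concentrate = 2390 − 1190 = 1200 kg/min.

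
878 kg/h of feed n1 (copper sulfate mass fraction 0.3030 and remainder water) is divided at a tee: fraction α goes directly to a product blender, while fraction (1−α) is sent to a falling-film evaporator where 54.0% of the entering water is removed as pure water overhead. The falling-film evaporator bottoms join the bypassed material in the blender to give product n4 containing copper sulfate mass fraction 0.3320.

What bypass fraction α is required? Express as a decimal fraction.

All 878×0.303 = 266.03 kg/h of copper sulfate reaches n4, so n4 = 266.03/0.332 = 801.31 kg/h and vapour = 76.693 kg/h.
The evaporator receives (1−α)·878 of feed at 0.697 water and removes 0.540 of that water:
0.540×0.697×(1−α)×878 = 76.693
(1−α) = 76.693/330.46 = 0.2321;  α = 0.7679.

0.768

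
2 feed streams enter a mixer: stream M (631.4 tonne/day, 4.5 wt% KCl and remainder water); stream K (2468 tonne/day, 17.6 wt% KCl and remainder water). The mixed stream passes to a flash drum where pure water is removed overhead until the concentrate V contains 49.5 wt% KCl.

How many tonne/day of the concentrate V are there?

KCl entering = 631.4×0.045 + 2468×0.176 = 462.78 tonne/day.
All KCl reports to V, so V = 462.78/0.495 = 934.91 tonne/day.

934.9 tonne/day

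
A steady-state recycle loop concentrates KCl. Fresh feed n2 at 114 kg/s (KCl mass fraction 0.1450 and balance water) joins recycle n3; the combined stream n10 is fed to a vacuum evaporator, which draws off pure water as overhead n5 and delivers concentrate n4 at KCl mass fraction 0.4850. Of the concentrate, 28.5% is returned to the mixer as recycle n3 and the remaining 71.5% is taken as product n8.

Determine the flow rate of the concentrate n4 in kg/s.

47.67 kg/s

Overall KCl balance (none leaves overhead): KCl in fresh feed = KCl in product, i.e. 114×0.145 = (1−0.285)·n4·0.485.
n4 = 16.53/(0.485×0.715) = 47.668 kg/s.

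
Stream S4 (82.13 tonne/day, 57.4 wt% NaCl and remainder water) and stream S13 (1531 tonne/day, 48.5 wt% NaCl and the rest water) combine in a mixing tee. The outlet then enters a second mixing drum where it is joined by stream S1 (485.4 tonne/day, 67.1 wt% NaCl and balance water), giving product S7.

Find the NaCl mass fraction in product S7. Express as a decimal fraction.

0.532

Overall, product flow = 2098.5 tonne/day.
NaCl in = 82.13×0.574 + 1531×0.485 + 485.4×0.671 = 1115.4 tonne/day.
NaCl fraction in S7 = 0.532.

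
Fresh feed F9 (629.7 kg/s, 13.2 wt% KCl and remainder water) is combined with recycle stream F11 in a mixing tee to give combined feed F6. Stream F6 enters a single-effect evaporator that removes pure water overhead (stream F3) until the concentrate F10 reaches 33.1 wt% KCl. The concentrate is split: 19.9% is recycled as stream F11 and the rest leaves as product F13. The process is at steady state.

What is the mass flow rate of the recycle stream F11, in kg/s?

62.39 kg/s

Overall KCl balance (none leaves overhead): KCl in fresh feed = KCl in product, i.e. 629.7×0.132 = (1−0.199)·F10·0.331.
F10 = 83.12/(0.331×0.801) = 313.51 kg/s.
Recycle F11 = 0.199×313.51 = 62.388 kg/s.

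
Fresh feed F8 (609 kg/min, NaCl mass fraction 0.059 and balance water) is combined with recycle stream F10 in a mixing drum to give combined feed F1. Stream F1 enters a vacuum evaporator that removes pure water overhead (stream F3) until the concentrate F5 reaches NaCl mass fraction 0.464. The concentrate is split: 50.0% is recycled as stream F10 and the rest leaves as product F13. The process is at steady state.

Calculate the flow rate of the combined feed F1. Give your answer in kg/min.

Overall NaCl balance (none leaves overhead): NaCl in fresh feed = NaCl in product, i.e. 609×0.059 = (1−0.500)·F5·0.464.
F5 = 35.931/(0.464×0.500) = 154.87 kg/min.
Recycle F10 = 0.500×154.87 = 77.437 kg/min.
Combined feed F1 = 609 + 77.437 = 686.44 kg/min.

686.4 kg/min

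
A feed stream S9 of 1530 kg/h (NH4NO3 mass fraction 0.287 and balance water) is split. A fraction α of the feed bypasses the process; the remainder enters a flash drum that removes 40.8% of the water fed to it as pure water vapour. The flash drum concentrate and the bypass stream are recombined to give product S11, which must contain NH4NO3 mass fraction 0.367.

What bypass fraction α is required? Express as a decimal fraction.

All 1530×0.287 = 439.11 kg/h of NH4NO3 reaches S11, so S11 = 439.11/0.367 = 1196.5 kg/h and vapour = 333.51 kg/h.
The evaporator receives (1−α)·1530 of feed at 0.713 water and removes 0.408 of that water:
0.408×0.713×(1−α)×1530 = 333.51
(1−α) = 333.51/445.08 = 0.7493;  α = 0.2507.

0.251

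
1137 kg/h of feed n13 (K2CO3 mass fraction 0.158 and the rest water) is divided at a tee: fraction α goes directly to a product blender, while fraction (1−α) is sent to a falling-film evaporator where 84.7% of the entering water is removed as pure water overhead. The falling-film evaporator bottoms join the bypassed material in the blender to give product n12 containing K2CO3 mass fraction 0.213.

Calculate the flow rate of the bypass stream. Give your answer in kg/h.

All 1137×0.158 = 179.65 kg/h of K2CO3 reaches n12, so n12 = 179.65/0.213 = 843.41 kg/h and vapour = 293.59 kg/h.
The evaporator receives (1−α)·1137 of feed at 0.842 water and removes 0.847 of that water:
0.847×0.842×(1−α)×1137 = 293.59
(1−α) = 293.59/810.88 = 0.3621;  α = 0.6379.
Bypass flow = 0.6379×1137 = 725.33 kg/h.

725.3 kg/h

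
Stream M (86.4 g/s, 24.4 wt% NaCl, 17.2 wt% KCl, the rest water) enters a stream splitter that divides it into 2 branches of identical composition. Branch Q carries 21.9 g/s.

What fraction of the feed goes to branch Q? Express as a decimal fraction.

0.253

Fraction to Q = 21.9/86.4 = 0.2535.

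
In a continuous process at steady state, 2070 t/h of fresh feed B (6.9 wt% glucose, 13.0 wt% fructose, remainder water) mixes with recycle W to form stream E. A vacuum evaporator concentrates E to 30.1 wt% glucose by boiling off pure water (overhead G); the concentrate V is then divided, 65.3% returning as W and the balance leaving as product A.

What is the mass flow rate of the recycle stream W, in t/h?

Overall glucose balance (none leaves overhead): glucose in fresh feed = glucose in product, i.e. 2070×0.069 = (1−0.653)·V·0.301.
V = 142.83/(0.301×0.347) = 1367.5 t/h.
Recycle W = 0.653×1367.5 = 892.97 t/h.

893 t/h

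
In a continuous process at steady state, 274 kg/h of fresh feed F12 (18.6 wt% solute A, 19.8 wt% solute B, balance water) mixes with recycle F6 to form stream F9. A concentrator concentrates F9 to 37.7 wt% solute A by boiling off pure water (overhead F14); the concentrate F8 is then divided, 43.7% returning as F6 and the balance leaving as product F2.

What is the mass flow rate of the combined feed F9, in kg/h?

378.9 kg/h

Overall solute A balance (none leaves overhead): solute A in fresh feed = solute A in product, i.e. 274×0.186 = (1−0.437)·F8·0.377.
F8 = 50.964/(0.377×0.563) = 240.11 kg/h.
Recycle F6 = 0.437×240.11 = 104.93 kg/h.
Combined feed F9 = 274 + 104.93 = 378.93 kg/h.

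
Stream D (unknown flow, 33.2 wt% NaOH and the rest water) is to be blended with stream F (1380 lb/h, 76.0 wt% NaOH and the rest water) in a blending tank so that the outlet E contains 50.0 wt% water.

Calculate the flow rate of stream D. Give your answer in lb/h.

Let D be the unknown flow. Total out = 1380 + D.
water balance: 331.2 + 0.668·D = 0.500·(1380 + D)
(0.668 − 0.500)·D = 0.500×1380 − 331.2 = 358.8
D = 358.8 / 0.168 = 2135.7 lb/h

2136 lb/h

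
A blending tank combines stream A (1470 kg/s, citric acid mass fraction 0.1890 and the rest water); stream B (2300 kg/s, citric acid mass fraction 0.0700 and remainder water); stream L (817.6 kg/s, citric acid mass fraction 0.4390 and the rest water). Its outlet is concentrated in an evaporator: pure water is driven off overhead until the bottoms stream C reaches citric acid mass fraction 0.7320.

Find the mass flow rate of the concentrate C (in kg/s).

citric acid entering = 1470×0.189 + 2300×0.070 + 817.6×0.439 = 797.76 kg/s.
All citric acid reports to C, so C = 797.76/0.732 = 1089.8 kg/s.

1090 kg/s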